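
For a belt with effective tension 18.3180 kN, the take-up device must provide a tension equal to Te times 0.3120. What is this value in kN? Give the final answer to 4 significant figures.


T_tu = 18.3180 * 0.3120
T_tu = 5.715 kN


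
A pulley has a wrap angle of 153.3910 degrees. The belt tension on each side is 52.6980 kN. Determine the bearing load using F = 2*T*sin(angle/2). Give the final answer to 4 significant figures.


F = 2 * 52.6980 * sin(153.3910/2 deg)
F = 102.6 kN


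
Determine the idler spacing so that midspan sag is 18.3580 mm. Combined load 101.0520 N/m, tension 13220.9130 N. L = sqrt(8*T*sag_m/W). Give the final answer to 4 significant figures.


sag = 18.3580/1000 = 0.018358 m
L = sqrt(8 * 13220.9130 * 0.018358 / 101.0520)
L = 4.383 m


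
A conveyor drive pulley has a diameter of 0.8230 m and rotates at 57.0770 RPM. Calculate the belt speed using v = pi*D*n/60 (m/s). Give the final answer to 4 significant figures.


v = pi * 0.8230 * 57.0770 / 60
v = 2.460 m/s


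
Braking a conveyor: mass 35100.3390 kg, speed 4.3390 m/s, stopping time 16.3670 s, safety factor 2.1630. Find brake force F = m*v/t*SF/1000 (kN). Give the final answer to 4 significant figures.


F = 35100.3390 * 4.3390 / 16.3670 * 2.1630 / 1000
F = 20.13 kN


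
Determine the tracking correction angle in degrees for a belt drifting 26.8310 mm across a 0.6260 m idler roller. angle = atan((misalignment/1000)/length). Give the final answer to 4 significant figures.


misalign_m = 26.8310 / 1000 = 0.026831 m
angle = atan(0.026831 / 0.6260)
angle = 2.454 deg


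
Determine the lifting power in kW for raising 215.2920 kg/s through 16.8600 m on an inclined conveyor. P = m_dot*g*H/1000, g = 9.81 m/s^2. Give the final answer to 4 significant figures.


P = 215.2920 * 9.81 * 16.8600 / 1000
P = 35.61 kW


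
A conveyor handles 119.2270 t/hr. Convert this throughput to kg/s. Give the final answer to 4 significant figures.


m_dot = 119.2270 * 1000 / 3600
m_dot = 33.12 kg/s


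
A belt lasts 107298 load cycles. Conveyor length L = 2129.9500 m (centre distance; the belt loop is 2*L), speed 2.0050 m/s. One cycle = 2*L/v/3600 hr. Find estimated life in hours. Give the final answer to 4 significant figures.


cycle_time = 2 * 2129.9500 / 2.0050 / 3600 = 0.590177 hr
life = 107298 * 0.590177 = 63320 hours


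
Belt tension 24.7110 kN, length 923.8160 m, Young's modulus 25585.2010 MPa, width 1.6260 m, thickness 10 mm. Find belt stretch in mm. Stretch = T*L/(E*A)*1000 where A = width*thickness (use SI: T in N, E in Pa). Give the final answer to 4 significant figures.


A = 1.6260 * 0.01 = 0.01626 m^2
Stretch = 24.7110*1000 * 923.8160 / (25585.2010e6 * 0.01626) * 1000
Stretch = 54.87 mm


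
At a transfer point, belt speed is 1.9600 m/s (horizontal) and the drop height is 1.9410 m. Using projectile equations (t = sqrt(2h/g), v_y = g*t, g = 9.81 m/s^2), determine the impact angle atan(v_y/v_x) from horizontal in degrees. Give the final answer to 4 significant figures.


t = sqrt(2*1.9410/9.81) = 0.629062 s
v_y = 9.81 * 0.629062 = 6.1711 m/s
angle = atan(6.1711 / 1.9600) = 72.38 deg


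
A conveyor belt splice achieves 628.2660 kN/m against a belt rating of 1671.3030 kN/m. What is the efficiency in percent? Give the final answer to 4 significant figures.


Eff = 628.2660 / 1671.3030 * 100
Eff = 37.59 %


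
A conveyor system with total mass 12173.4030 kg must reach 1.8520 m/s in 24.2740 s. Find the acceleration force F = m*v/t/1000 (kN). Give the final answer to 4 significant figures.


F = 12173.4030 * 1.8520 / 24.2740 / 1000
F = 0.9288 kN


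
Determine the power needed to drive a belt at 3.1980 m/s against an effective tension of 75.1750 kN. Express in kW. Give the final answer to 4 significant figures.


P = Te * v = 75.1750 * 3.1980
P = 240.4 kW


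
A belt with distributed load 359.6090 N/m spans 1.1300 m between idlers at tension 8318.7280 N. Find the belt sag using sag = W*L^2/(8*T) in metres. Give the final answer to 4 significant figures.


sag = 359.6090 * 1.1300^2 / (8 * 8318.7280)
sag = 0.006900 m


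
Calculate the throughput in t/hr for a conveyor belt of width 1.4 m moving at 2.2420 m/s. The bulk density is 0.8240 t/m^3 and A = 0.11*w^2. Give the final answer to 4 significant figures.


A = 0.11 * 1.4^2 = 0.2156 m^2
C = 0.2156 * 2.2420 * 0.8240 * 3600
C = 1434 t/hr


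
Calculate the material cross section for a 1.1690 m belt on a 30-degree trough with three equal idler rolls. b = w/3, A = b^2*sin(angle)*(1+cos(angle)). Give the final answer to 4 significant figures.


b = 1.1690/3 = 0.389667 m
A = 0.389667^2 * sin(30 deg) * (1 + cos(30 deg))
A = 0.1417 m^2


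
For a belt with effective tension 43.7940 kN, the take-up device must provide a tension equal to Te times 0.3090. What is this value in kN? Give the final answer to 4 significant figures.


T_tu = 43.7940 * 0.3090
T_tu = 13.53 kN


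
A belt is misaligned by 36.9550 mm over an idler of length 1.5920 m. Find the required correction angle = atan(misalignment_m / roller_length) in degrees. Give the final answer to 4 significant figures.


misalign_m = 36.9550 / 1000 = 0.036955 m
angle = atan(0.036955 / 1.5920)
angle = 1.330 deg


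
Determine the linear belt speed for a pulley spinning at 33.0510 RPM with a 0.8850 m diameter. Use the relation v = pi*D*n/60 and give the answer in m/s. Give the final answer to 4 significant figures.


v = pi * 0.8850 * 33.0510 / 60
v = 1.532 m/s


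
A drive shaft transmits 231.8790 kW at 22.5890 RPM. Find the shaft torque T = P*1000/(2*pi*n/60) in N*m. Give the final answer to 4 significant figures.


omega = 2*pi*22.5890/60 = 2.36551 rad/s
T = 231.8790*1000 / 2.36551
T = 98020 N*m


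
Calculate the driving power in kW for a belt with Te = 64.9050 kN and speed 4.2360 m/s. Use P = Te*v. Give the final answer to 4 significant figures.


P = Te * v = 64.9050 * 4.2360
P = 274.9 kW


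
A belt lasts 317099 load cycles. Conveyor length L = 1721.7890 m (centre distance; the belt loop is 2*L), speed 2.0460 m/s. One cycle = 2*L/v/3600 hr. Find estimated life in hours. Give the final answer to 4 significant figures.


cycle_time = 2 * 1721.7890 / 2.0460 / 3600 = 0.467522 hr
life = 317099 * 0.467522 = 148300 hours


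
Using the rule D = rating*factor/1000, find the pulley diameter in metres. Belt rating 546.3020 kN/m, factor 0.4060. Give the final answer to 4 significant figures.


D = 546.3020 * 0.4060 / 1000
D = 0.2218 m


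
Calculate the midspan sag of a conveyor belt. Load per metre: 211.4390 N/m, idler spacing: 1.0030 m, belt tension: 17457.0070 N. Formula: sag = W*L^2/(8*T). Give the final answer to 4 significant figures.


sag = 211.4390 * 1.0030^2 / (8 * 17457.0070)
sag = 0.001523 m


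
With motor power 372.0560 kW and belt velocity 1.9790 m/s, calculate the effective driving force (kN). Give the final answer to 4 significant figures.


Te = P / v = 372.0560 / 1.9790
Te = 188.0 kN


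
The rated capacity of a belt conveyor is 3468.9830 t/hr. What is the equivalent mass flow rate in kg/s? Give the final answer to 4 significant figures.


m_dot = 3468.9830 * 1000 / 3600
m_dot = 963.6 kg/s


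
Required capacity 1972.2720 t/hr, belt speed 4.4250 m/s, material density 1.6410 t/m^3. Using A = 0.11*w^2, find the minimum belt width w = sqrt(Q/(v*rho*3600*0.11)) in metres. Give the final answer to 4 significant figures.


A_req = 1972.2720 / (4.4250 * 1.6410 * 3600) = 0.0754471 m^2
w = sqrt(0.0754471 / 0.11)
w = 0.8282 m


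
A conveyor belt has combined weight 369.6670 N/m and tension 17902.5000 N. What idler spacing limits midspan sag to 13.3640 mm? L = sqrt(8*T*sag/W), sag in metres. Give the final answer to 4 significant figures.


sag = 13.3640/1000 = 0.013364 m
L = sqrt(8 * 17902.5000 * 0.013364 / 369.6670)
L = 2.275 m


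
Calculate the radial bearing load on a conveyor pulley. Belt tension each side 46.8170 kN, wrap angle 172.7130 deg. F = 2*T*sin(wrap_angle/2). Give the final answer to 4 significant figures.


F = 2 * 46.8170 * sin(172.7130/2 deg)
F = 93.44 kN


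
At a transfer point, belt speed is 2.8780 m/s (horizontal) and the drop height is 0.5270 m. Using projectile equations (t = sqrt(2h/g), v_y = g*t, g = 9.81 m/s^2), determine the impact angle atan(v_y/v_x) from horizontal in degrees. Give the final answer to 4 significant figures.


t = sqrt(2*0.5270/9.81) = 0.327783 s
v_y = 9.81 * 0.327783 = 3.21555 m/s
angle = atan(3.21555 / 2.8780) = 48.17 deg


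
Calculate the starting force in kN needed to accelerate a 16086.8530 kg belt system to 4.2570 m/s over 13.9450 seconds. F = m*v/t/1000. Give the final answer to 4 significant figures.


F = 16086.8530 * 4.2570 / 13.9450 / 1000
F = 4.911 kN


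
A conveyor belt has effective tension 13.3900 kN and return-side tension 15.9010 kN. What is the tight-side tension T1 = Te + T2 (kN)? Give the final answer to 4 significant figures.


T1 = Te + T2 = 13.3900 + 15.9010
T1 = 29.29 kN


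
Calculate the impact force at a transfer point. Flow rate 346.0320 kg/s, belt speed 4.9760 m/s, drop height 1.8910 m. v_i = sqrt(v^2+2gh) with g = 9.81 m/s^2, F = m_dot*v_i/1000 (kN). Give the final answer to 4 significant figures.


v_i = sqrt(4.9760^2 + 2*9.81*1.8910) = 7.86524 m/s
F = 346.0320 * 7.86524 / 1000
F = 2.722 kN


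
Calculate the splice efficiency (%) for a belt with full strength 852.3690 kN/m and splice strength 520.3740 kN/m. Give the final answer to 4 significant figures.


Eff = 520.3740 / 852.3690 * 100
Eff = 61.05 %


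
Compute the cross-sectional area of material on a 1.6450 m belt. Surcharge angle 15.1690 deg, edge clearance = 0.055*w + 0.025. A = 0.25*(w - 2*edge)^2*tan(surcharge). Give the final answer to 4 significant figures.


edge = 0.055*1.6450 + 0.025 = 0.115475 m
ew = 1.6450 - 2*0.115475 = 1.41405 m
A = 0.25 * 1.41405^2 * tan(15.1690 deg)
A = 0.1355 m^2


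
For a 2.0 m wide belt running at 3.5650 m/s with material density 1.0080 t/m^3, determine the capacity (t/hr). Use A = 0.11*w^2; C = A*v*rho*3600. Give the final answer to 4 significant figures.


A = 0.11 * 2.0^2 = 0.44 m^2
C = 0.44 * 3.5650 * 1.0080 * 3600
C = 5692 t/hr


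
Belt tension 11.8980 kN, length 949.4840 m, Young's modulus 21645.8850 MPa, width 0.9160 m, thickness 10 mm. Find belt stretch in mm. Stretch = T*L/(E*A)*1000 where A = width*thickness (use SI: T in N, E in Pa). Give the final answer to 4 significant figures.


A = 0.9160 * 0.01 = 0.00916 m^2
Stretch = 11.8980*1000 * 949.4840 / (21645.8850e6 * 0.00916) * 1000
Stretch = 56.98 mm


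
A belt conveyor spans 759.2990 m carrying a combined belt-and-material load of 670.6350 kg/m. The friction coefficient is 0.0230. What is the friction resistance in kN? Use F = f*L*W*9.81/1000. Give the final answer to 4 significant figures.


F = 0.0230 * 759.2990 * 670.6350 * 9.81 / 1000
F = 114.9 kN


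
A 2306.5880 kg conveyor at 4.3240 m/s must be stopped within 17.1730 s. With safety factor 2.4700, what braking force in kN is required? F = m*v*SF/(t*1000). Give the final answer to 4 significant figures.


F = 2306.5880 * 4.3240 / 17.1730 * 2.4700 / 1000
F = 1.435 kN


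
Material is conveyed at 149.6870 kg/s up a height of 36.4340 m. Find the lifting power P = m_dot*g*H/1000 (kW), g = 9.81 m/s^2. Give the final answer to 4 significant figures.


P = 149.6870 * 9.81 * 36.4340 / 1000
P = 53.50 kW


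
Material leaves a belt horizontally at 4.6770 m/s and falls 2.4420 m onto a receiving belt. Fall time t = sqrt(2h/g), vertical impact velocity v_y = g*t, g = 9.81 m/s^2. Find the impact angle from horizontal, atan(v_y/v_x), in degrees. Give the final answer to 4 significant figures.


t = sqrt(2*2.4420/9.81) = 0.705591 s
v_y = 9.81 * 0.705591 = 6.92185 m/s
angle = atan(6.92185 / 4.6770) = 55.95 deg


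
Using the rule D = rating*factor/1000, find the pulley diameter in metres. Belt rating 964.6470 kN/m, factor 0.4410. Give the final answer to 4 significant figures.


D = 964.6470 * 0.4410 / 1000
D = 0.4254 m


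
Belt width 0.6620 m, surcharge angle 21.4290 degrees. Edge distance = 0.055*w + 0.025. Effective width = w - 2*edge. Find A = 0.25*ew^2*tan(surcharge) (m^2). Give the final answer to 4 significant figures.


edge = 0.055*0.6620 + 0.025 = 0.06141 m
ew = 0.6620 - 2*0.06141 = 0.53918 m
A = 0.25 * 0.53918^2 * tan(21.4290 deg)
A = 0.02852 m^2


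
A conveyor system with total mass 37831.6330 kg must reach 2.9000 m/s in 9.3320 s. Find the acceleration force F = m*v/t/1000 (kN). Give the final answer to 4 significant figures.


F = 37831.6330 * 2.9000 / 9.3320 / 1000
F = 11.76 kN


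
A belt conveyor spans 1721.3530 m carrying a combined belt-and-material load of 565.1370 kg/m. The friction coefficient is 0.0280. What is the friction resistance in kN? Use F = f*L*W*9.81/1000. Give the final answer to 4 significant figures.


F = 0.0280 * 1721.3530 * 565.1370 * 9.81 / 1000
F = 267.2 kN


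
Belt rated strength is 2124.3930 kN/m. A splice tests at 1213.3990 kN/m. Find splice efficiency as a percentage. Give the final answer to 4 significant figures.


Eff = 1213.3990 / 2124.3930 * 100
Eff = 57.12 %


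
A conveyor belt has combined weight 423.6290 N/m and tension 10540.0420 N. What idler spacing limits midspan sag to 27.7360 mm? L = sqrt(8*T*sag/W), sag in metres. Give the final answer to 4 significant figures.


sag = 27.7360/1000 = 0.027736 m
L = sqrt(8 * 10540.0420 * 0.027736 / 423.6290)
L = 2.350 m


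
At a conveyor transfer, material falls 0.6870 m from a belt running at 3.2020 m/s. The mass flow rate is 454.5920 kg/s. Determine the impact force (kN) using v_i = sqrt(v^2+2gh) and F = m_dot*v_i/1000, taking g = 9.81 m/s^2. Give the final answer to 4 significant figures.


v_i = sqrt(3.2020^2 + 2*9.81*0.6870) = 4.87152 m/s
F = 454.5920 * 4.87152 / 1000
F = 2.215 kN


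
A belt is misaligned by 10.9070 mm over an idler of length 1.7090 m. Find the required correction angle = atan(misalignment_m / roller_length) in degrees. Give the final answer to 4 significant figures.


misalign_m = 10.9070 / 1000 = 0.010907 m
angle = atan(0.010907 / 1.7090)
angle = 0.3657 deg


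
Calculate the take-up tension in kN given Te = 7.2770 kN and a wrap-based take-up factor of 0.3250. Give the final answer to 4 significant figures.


T_tu = 7.2770 * 0.3250
T_tu = 2.365 kN


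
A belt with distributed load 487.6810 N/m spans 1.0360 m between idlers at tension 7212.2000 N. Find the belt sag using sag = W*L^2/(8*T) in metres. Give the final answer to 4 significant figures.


sag = 487.6810 * 1.0360^2 / (8 * 7212.2000)
sag = 0.009072 m


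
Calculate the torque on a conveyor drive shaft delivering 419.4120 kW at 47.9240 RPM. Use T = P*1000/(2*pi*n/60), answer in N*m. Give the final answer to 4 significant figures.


omega = 2*pi*47.9240/60 = 5.01859 rad/s
T = 419.4120*1000 / 5.01859
T = 83570 N*m


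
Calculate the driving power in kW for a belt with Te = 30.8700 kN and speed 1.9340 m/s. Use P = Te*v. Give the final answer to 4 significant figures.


P = Te * v = 30.8700 * 1.9340
P = 59.70 kW


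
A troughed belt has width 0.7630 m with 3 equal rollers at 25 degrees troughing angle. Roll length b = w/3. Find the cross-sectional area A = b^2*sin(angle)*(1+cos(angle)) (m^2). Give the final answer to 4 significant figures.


b = 0.7630/3 = 0.254333 m
A = 0.254333^2 * sin(25 deg) * (1 + cos(25 deg))
A = 0.05211 m^2


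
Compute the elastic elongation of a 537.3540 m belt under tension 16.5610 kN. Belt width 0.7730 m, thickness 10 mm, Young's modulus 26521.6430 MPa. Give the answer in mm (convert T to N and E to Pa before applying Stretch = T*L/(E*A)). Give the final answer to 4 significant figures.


A = 0.7730 * 0.01 = 0.00773 m^2
Stretch = 16.5610*1000 * 537.3540 / (26521.6430e6 * 0.00773) * 1000
Stretch = 43.41 mm


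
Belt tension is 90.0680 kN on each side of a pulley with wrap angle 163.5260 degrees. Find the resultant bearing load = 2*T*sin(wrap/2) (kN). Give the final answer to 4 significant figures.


F = 2 * 90.0680 * sin(163.5260/2 deg)
F = 178.3 kN


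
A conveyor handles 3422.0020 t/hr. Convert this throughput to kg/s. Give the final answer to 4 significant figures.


m_dot = 3422.0020 * 1000 / 3600
m_dot = 950.6 kg/s


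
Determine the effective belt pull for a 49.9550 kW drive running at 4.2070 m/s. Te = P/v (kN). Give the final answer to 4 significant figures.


Te = P / v = 49.9550 / 4.2070
Te = 11.87 kN


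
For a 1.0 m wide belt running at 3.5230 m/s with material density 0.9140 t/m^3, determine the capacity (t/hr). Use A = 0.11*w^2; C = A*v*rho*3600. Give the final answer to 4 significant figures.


A = 0.11 * 1.0^2 = 0.11 m^2
C = 0.11 * 3.5230 * 0.9140 * 3600
C = 1275 t/hr


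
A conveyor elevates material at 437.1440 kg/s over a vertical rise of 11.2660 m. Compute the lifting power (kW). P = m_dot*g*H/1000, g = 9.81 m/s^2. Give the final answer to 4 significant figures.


P = 437.1440 * 9.81 * 11.2660 / 1000
P = 48.31 kW


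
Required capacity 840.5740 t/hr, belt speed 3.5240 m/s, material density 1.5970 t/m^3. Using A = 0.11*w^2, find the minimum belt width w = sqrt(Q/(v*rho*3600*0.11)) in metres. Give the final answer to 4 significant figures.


A_req = 840.5740 / (3.5240 * 1.5970 * 3600) = 0.041489 m^2
w = sqrt(0.041489 / 0.11)
w = 0.6141 m


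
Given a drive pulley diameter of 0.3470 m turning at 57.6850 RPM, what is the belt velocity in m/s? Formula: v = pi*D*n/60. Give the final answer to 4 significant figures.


v = pi * 0.3470 * 57.6850 / 60
v = 1.048 m/s


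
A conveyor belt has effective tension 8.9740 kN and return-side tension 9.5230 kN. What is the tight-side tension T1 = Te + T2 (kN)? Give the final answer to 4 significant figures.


T1 = Te + T2 = 8.9740 + 9.5230
T1 = 18.50 kN


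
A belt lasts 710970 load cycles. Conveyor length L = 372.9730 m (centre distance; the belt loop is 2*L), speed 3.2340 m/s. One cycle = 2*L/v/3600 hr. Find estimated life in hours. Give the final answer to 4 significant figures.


cycle_time = 2 * 372.9730 / 3.2340 / 3600 = 0.0640715 hr
life = 710970 * 0.0640715 = 45550 hours


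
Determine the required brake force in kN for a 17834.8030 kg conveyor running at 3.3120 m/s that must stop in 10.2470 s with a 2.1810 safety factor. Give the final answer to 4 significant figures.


F = 17834.8030 * 3.3120 / 10.2470 * 2.1810 / 1000
F = 12.57 kN


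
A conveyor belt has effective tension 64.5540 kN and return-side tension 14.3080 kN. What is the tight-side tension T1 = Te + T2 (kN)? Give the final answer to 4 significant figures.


T1 = Te + T2 = 64.5540 + 14.3080
T1 = 78.86 kN


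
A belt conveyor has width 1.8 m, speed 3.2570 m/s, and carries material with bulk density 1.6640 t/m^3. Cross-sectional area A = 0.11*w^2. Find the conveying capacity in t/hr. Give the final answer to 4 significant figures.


A = 0.11 * 1.8^2 = 0.3564 m^2
C = 0.3564 * 3.2570 * 1.6640 * 3600
C = 6954 t/hr


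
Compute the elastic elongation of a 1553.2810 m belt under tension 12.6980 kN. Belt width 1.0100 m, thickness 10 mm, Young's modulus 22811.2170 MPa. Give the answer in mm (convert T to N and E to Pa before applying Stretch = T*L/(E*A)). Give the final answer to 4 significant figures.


A = 1.0100 * 0.01 = 0.01010 m^2
Stretch = 12.6980*1000 * 1553.2810 / (22811.2170e6 * 0.01010) * 1000
Stretch = 85.61 mm


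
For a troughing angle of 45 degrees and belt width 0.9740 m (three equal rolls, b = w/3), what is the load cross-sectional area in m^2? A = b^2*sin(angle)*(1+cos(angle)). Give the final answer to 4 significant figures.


b = 0.9740/3 = 0.324667 m
A = 0.324667^2 * sin(45 deg) * (1 + cos(45 deg))
A = 0.1272 m^2


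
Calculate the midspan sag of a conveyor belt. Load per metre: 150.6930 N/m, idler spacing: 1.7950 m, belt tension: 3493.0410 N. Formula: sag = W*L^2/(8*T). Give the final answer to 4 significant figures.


sag = 150.6930 * 1.7950^2 / (8 * 3493.0410)
sag = 0.01738 m


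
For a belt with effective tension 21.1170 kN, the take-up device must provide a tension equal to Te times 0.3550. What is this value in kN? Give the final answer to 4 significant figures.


T_tu = 21.1170 * 0.3550
T_tu = 7.497 kN


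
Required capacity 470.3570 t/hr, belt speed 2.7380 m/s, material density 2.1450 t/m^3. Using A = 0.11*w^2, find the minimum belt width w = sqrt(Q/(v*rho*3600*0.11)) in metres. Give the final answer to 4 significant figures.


A_req = 470.3570 / (2.7380 * 2.1450 * 3600) = 0.0222466 m^2
w = sqrt(0.0222466 / 0.11)
w = 0.4497 m


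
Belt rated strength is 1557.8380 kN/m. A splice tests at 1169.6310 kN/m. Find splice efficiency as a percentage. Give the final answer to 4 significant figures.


Eff = 1169.6310 / 1557.8380 * 100
Eff = 75.08 %


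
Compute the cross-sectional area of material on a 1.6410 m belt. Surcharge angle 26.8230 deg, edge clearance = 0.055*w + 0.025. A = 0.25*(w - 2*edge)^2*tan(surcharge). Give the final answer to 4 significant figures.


edge = 0.055*1.6410 + 0.025 = 0.115255 m
ew = 1.6410 - 2*0.115255 = 1.41049 m
A = 0.25 * 1.41049^2 * tan(26.8230 deg)
A = 0.2515 m^2


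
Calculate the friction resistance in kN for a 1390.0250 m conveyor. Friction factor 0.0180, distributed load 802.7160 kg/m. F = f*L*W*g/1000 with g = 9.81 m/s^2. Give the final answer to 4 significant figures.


F = 0.0180 * 1390.0250 * 802.7160 * 9.81 / 1000
F = 197.0 kN


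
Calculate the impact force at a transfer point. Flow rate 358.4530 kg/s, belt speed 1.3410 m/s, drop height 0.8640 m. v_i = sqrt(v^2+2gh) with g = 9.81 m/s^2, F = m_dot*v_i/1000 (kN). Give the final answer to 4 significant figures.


v_i = sqrt(1.3410^2 + 2*9.81*0.8640) = 4.33012 m/s
F = 358.4530 * 4.33012 / 1000
F = 1.552 kN


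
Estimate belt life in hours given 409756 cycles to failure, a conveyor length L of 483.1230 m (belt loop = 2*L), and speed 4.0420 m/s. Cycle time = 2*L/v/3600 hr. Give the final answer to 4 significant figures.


cycle_time = 2 * 483.1230 / 4.0420 / 3600 = 0.0664032 hr
life = 409756 * 0.0664032 = 27210 hours


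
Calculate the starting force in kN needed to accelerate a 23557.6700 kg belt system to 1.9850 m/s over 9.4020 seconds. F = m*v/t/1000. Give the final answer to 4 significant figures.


F = 23557.6700 * 1.9850 / 9.4020 / 1000
F = 4.974 kN


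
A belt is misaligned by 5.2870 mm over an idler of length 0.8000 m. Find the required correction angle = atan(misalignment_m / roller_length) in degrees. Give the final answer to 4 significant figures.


misalign_m = 5.2870 / 1000 = 0.005287 m
angle = atan(0.005287 / 0.8000)
angle = 0.3786 deg


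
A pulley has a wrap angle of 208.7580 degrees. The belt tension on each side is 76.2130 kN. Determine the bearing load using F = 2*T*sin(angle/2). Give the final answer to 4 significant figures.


F = 2 * 76.2130 * sin(208.7580/2 deg)
F = 147.7 kN


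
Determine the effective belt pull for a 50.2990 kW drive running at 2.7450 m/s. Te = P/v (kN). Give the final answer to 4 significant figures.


Te = P / v = 50.2990 / 2.7450
Te = 18.32 kN


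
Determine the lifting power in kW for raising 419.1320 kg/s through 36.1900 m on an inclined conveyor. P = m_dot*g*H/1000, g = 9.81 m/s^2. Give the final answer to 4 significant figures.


P = 419.1320 * 9.81 * 36.1900 / 1000
P = 148.8 kW


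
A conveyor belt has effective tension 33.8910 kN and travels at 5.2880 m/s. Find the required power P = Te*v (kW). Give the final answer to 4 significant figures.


P = Te * v = 33.8910 * 5.2880
P = 179.2 kW


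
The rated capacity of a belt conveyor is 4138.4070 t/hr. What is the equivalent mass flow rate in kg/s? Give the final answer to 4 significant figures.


m_dot = 4138.4070 * 1000 / 3600
m_dot = 1150 kg/s


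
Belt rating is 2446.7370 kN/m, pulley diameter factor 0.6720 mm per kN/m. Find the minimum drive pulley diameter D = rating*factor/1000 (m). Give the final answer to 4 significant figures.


D = 2446.7370 * 0.6720 / 1000
D = 1.644 m


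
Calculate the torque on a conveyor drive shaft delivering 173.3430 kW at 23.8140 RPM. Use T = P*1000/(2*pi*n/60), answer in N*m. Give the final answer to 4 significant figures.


omega = 2*pi*23.8140/60 = 2.4938 rad/s
T = 173.3430*1000 / 2.4938
T = 69510 N*m


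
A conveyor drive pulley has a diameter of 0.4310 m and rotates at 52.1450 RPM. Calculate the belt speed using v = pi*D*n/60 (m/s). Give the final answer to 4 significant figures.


v = pi * 0.4310 * 52.1450 / 60
v = 1.177 m/s


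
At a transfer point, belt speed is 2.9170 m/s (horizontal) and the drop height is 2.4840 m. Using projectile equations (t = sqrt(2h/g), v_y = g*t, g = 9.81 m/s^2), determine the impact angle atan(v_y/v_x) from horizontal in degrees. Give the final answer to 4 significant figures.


t = sqrt(2*2.4840/9.81) = 0.711633 s
v_y = 9.81 * 0.711633 = 6.98112 m/s
angle = atan(6.98112 / 2.9170) = 67.32 deg


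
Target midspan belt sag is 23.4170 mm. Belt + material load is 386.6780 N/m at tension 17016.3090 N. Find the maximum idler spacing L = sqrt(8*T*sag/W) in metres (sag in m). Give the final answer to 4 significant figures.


sag = 23.4170/1000 = 0.023417 m
L = sqrt(8 * 17016.3090 * 0.023417 / 386.6780)
L = 2.871 m


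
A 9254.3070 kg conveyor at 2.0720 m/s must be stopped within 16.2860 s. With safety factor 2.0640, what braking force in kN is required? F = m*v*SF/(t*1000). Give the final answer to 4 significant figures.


F = 9254.3070 * 2.0720 / 16.2860 * 2.0640 / 1000
F = 2.430 kN


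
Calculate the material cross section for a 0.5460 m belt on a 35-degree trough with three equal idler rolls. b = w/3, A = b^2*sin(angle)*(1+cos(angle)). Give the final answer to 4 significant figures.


b = 0.5460/3 = 0.182 m
A = 0.182^2 * sin(35 deg) * (1 + cos(35 deg))
A = 0.03456 m^2


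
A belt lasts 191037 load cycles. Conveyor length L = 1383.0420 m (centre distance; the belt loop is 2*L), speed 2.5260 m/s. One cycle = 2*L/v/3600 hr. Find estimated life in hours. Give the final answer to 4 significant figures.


cycle_time = 2 * 1383.0420 / 2.5260 / 3600 = 0.304179 hr
life = 191037 * 0.304179 = 58110 hours


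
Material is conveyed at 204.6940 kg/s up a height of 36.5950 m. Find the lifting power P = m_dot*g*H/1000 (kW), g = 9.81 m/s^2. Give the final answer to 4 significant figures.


P = 204.6940 * 9.81 * 36.5950 / 1000
P = 73.48 kW


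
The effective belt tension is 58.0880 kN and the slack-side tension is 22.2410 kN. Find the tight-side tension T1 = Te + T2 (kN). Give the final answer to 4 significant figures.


T1 = Te + T2 = 58.0880 + 22.2410
T1 = 80.33 kN


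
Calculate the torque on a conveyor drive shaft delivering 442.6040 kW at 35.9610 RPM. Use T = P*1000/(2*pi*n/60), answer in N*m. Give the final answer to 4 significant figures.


omega = 2*pi*35.9610/60 = 3.76583 rad/s
T = 442.6040*1000 / 3.76583
T = 117500 N*m


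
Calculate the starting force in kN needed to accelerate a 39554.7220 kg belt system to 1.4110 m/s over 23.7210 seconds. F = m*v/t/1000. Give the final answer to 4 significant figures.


F = 39554.7220 * 1.4110 / 23.7210 / 1000
F = 2.353 kN


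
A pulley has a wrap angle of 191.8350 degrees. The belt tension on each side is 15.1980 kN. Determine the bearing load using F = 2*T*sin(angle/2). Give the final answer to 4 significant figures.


F = 2 * 15.1980 * sin(191.8350/2 deg)
F = 30.23 kN


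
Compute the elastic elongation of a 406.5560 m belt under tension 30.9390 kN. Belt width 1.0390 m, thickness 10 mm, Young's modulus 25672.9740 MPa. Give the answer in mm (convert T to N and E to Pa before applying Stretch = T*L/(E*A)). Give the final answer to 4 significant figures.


A = 1.0390 * 0.01 = 0.01039 m^2
Stretch = 30.9390*1000 * 406.5560 / (25672.9740e6 * 0.01039) * 1000
Stretch = 47.16 mm


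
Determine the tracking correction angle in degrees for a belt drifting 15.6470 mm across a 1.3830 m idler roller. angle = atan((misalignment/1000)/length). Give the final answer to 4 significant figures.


misalign_m = 15.6470 / 1000 = 0.015647 m
angle = atan(0.015647 / 1.3830)
angle = 0.6482 deg


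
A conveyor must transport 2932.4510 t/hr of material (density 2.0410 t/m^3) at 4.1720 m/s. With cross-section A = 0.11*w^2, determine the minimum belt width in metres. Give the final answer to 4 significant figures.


A_req = 2932.4510 / (4.1720 * 2.0410 * 3600) = 0.0956623 m^2
w = sqrt(0.0956623 / 0.11)
w = 0.9326 m


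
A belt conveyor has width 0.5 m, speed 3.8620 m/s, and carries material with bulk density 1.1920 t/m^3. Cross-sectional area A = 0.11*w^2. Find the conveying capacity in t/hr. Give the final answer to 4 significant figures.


A = 0.11 * 0.5^2 = 0.0275 m^2
C = 0.0275 * 3.8620 * 1.1920 * 3600
C = 455.7 t/hr


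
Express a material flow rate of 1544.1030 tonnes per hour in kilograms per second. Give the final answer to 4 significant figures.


m_dot = 1544.1030 * 1000 / 3600
m_dot = 428.9 kg/s


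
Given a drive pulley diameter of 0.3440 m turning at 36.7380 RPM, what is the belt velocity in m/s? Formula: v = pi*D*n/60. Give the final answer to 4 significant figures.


v = pi * 0.3440 * 36.7380 / 60
v = 0.6617 m/s


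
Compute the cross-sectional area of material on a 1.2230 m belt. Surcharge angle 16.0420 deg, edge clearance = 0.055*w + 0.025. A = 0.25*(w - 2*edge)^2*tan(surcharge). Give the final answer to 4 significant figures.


edge = 0.055*1.2230 + 0.025 = 0.092265 m
ew = 1.2230 - 2*0.092265 = 1.03847 m
A = 0.25 * 1.03847^2 * tan(16.0420 deg)
A = 0.07752 m^2


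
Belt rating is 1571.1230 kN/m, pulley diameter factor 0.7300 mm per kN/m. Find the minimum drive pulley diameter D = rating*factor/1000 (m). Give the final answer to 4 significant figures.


D = 1571.1230 * 0.7300 / 1000
D = 1.147 m


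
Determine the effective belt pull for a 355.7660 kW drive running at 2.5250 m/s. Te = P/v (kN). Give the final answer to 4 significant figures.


Te = P / v = 355.7660 / 2.5250
Te = 140.9 kN


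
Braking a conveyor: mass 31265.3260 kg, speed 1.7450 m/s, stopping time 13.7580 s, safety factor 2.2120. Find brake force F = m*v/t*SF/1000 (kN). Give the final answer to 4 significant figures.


F = 31265.3260 * 1.7450 / 13.7580 * 2.2120 / 1000
F = 8.772 kN


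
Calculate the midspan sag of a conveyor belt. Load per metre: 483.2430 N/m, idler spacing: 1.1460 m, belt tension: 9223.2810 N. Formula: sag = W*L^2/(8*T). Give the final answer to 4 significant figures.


sag = 483.2430 * 1.1460^2 / (8 * 9223.2810)
sag = 0.008601 m


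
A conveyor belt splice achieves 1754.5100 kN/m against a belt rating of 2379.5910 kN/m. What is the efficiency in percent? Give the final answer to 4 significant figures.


Eff = 1754.5100 / 2379.5910 * 100
Eff = 73.73 %


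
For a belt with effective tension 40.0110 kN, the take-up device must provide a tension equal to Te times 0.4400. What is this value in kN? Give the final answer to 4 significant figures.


T_tu = 40.0110 * 0.4400
T_tu = 17.60 kN


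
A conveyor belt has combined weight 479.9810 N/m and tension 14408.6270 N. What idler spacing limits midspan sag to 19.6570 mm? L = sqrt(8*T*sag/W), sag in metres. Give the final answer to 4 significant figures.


sag = 19.6570/1000 = 0.019657 m
L = sqrt(8 * 14408.6270 * 0.019657 / 479.9810)
L = 2.173 m


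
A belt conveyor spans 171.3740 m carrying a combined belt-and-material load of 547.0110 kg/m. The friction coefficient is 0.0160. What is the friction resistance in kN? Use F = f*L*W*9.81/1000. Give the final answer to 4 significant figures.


F = 0.0160 * 171.3740 * 547.0110 * 9.81 / 1000
F = 14.71 kN


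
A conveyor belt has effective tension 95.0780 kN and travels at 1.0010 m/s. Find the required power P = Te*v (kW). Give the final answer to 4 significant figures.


P = Te * v = 95.0780 * 1.0010
P = 95.17 kW


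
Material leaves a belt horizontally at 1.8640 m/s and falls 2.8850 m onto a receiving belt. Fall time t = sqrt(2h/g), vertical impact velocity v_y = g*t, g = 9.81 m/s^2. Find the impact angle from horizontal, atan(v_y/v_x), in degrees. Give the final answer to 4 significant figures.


t = sqrt(2*2.8850/9.81) = 0.766926 s
v_y = 9.81 * 0.766926 = 7.52354 m/s
angle = atan(7.52354 / 1.8640) = 76.08 deg


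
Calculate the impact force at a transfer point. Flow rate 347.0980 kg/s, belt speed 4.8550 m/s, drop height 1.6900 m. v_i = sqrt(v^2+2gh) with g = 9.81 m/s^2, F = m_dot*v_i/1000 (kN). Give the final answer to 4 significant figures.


v_i = sqrt(4.8550^2 + 2*9.81*1.6900) = 7.53185 m/s
F = 347.0980 * 7.53185 / 1000
F = 2.614 kN


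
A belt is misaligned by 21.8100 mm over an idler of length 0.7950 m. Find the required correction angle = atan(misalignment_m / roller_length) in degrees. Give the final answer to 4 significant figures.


misalign_m = 21.8100 / 1000 = 0.021810 m
angle = atan(0.021810 / 0.7950)
angle = 1.571 deg


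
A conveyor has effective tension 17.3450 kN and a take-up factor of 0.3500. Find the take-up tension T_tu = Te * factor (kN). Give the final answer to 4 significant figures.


T_tu = 17.3450 * 0.3500
T_tu = 6.071 kN


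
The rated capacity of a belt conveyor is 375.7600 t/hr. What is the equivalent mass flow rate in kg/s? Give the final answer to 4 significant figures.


m_dot = 375.7600 * 1000 / 3600
m_dot = 104.4 kg/s


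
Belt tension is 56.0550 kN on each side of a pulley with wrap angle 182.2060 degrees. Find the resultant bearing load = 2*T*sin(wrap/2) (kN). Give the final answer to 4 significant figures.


F = 2 * 56.0550 * sin(182.2060/2 deg)
F = 112.1 kN


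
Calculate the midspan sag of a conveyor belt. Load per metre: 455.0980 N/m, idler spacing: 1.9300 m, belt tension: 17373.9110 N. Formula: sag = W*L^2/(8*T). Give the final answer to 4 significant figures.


sag = 455.0980 * 1.9300^2 / (8 * 17373.9110)
sag = 0.01220 m


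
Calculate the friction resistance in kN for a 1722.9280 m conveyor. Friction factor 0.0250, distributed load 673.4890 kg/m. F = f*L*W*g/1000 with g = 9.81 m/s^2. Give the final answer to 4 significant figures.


F = 0.0250 * 1722.9280 * 673.4890 * 9.81 / 1000
F = 284.6 kN


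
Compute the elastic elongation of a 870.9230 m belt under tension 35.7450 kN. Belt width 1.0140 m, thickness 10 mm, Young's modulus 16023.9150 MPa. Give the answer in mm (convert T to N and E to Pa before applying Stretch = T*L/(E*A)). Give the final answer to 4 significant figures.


A = 1.0140 * 0.01 = 0.01014 m^2
Stretch = 35.7450*1000 * 870.9230 / (16023.9150e6 * 0.01014) * 1000
Stretch = 191.6 mm


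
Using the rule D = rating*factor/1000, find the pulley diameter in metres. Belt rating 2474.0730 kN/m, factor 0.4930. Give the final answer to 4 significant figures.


D = 2474.0730 * 0.4930 / 1000
D = 1.220 m


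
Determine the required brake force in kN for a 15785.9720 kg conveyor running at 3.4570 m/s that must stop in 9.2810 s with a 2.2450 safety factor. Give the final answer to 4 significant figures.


F = 15785.9720 * 3.4570 / 9.2810 * 2.2450 / 1000
F = 13.20 kN


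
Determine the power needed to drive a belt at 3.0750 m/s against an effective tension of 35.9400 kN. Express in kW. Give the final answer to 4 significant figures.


P = Te * v = 35.9400 * 3.0750
P = 110.5 kW


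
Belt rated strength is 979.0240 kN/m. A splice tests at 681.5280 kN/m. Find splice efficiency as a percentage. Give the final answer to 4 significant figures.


Eff = 681.5280 / 979.0240 * 100
Eff = 69.61 %


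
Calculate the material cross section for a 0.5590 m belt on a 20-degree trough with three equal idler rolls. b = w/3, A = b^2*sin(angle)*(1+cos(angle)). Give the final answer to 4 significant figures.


b = 0.5590/3 = 0.186333 m
A = 0.186333^2 * sin(20 deg) * (1 + cos(20 deg))
A = 0.02303 m^2


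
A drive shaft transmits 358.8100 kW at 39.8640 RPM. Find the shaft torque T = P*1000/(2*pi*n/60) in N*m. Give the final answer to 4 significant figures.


omega = 2*pi*39.8640/60 = 4.17455 rad/s
T = 358.8100*1000 / 4.17455
T = 85950 N*m


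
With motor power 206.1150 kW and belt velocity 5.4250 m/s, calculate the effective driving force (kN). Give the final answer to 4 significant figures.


Te = P / v = 206.1150 / 5.4250
Te = 37.99 kN


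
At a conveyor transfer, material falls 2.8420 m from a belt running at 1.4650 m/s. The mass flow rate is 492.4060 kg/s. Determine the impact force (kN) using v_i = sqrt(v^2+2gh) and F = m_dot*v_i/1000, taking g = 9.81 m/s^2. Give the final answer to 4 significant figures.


v_i = sqrt(1.4650^2 + 2*9.81*2.8420) = 7.60962 m/s
F = 492.4060 * 7.60962 / 1000
F = 3.747 kN


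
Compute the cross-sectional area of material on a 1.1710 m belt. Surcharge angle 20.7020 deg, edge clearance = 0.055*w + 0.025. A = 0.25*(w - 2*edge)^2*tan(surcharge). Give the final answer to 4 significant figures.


edge = 0.055*1.1710 + 0.025 = 0.089405 m
ew = 1.1710 - 2*0.089405 = 0.99219 m
A = 0.25 * 0.99219^2 * tan(20.7020 deg)
A = 0.09301 m^2


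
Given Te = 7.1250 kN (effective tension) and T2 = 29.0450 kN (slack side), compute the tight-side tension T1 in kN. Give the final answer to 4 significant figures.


T1 = Te + T2 = 7.1250 + 29.0450
T1 = 36.17 kN


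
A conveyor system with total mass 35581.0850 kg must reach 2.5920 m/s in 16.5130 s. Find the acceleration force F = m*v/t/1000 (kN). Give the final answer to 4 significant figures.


F = 35581.0850 * 2.5920 / 16.5130 / 1000
F = 5.585 kN


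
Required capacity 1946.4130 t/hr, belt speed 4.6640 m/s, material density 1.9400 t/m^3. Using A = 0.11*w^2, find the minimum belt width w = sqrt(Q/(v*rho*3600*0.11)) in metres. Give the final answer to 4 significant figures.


A_req = 1946.4130 / (4.6640 * 1.9400 * 3600) = 0.0597547 m^2
w = sqrt(0.0597547 / 0.11)
w = 0.7370 m


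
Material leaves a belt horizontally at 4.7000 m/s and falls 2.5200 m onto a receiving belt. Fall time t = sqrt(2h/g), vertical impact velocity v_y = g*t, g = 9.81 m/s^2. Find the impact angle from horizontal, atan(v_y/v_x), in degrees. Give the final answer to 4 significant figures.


t = sqrt(2*2.5200/9.81) = 0.716772 s
v_y = 9.81 * 0.716772 = 7.03153 m/s
angle = atan(7.03153 / 4.7000) = 56.24 deg


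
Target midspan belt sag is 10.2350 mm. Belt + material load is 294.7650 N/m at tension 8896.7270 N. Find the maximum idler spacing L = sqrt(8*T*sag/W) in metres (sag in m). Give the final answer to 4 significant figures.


sag = 10.2350/1000 = 0.010235 m
L = sqrt(8 * 8896.7270 * 0.010235 / 294.7650)
L = 1.572 m


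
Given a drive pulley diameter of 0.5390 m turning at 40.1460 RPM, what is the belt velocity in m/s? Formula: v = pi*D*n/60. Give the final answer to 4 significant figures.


v = pi * 0.5390 * 40.1460 / 60
v = 1.133 m/s


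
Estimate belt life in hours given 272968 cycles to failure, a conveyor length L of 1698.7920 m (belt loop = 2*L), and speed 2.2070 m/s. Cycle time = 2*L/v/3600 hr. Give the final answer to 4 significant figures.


cycle_time = 2 * 1698.7920 / 2.2070 / 3600 = 0.427627 hr
life = 272968 * 0.427627 = 116700 hours


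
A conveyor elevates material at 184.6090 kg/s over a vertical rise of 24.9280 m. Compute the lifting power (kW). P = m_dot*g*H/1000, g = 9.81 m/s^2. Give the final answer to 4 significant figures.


P = 184.6090 * 9.81 * 24.9280 / 1000
P = 45.14 kW


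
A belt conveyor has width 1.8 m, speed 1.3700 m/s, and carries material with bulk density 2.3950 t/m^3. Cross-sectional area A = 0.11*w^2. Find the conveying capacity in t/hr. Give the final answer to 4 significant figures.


A = 0.11 * 1.8^2 = 0.3564 m^2
C = 0.3564 * 1.3700 * 2.3950 * 3600
C = 4210 t/hr


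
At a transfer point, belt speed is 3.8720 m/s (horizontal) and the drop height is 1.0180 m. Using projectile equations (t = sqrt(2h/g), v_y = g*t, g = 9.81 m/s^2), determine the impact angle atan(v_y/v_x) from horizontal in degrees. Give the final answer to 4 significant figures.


t = sqrt(2*1.0180/9.81) = 0.455569 s
v_y = 9.81 * 0.455569 = 4.46913 m/s
angle = atan(4.46913 / 3.8720) = 49.09 deg
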